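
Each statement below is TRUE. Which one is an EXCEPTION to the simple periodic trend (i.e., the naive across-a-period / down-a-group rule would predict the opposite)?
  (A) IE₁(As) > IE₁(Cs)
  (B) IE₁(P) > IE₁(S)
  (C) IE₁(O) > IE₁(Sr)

The general trend: first ionisation energy increases across a period and decreases down a group.
(A) As (period 4, group 15) vs Cs (period 6, group 1): the stated order agrees with the simple trend.
(B) P (period 3, group 15) vs S (period 3, group 16): the stated order contradicts the simple trend.
(C) O (period 2, group 16) vs Sr (period 5, group 2): the stated order agrees with the simple trend.
The exception is (B): S (3p⁴) ionizes more easily than half-filled P (3p³) because the paired 3p electron in S is pushed out by e⁻–e⁻ repulsion.

(B)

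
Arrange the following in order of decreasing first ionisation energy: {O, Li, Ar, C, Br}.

Li is in period 2, group 1; C is in period 2, group 14; O is in period 2, group 16; Ar is in period 3, group 18; Br is in period 4, group 17.
Removing the outermost electron gets harder across a period and easier down a group.
These span different periods and groups, so the two trends combine.
C > Li: both are in period 2; the period trend gives C the larger value.
Br > C: period and group pull opposite ways; the across-period shift dominates (1140 vs 1086 kJ/mol).
O > Br: the two effects oppose for this pair; the down-group effect wins (1314 vs 1140 kJ/mol).
Ar > O: the two effects oppose for this pair; the across-period effect wins (1521 vs 1314 kJ/mol).
For reference (kJ/mol): Li 520, C 1086, O 1314, Ar 1521, Br 1140.
So from highest to lowest: Ar > O > Br > C > Li.

Ar > O > Br > C > Li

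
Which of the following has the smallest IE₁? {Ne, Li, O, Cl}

Li

Across a period the outer electron is held more tightly (higher IE₁); down a group it sits in a higher shell, more shielded, and comes off more easily.
Neither a single period nor a single group — weigh both effects.
Cl > Li: the two effects oppose for this pair; the across-period effect wins (1251 vs 520 kJ/mol).
O > Cl: the two effects oppose for this pair; the down-group effect wins (1314 vs 1251 kJ/mol).
Ne > O: both are in period 2; the period trend gives Ne the larger value.
Tabulated first ionization energy (kJ/mol): Li 520, O 1314, Ne 2081, Cl 1251.
The smallest IE₁ among these belongs to Li.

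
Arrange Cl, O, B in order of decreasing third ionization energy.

O > Cl > B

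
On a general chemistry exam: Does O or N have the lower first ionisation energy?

O

N is in period 2, group 15; O is in period 2, group 16.
First ionization energy rises across a period (greater Z_eff holds electrons more tightly) and falls down a group (valence electrons are farther from the nucleus).
All lie in period 2; the across-period trend (first ionization energy increases left to right) applies, with the exception below.
Note the exception: N has a higher first ionization energy than O, contrary to the simple trend — pairing an electron in O's 2p⁴ costs repulsion energy, so O ionizes more easily than half-filled N (2p³).
Tabulated first ionization energy (kJ/mol): N 1402, O 1314.
So O has the lower first ionisation energy (O < N).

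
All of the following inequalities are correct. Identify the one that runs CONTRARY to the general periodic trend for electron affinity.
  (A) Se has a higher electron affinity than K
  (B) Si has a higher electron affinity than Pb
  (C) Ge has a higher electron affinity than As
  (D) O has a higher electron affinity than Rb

The general trend: electron affinity increases across a period and decreases down a group.
(A) Se (period 4, group 16) vs K (period 4, group 1): the stated order agrees with the simple trend.
(B) Si (period 3, group 14) vs Pb (period 6, group 14): the stated order agrees with the simple trend.
(C) Ge (period 4, group 14) vs As (period 4, group 15): the stated order contradicts the simple trend.
(D) O (period 2, group 16) vs Rb (period 5, group 1): the stated order agrees with the simple trend.
The exception is (C): adding an electron to As's half-filled 4p³ is unfavourable, so Ge (4p²) has the more exothermic EA.

(C)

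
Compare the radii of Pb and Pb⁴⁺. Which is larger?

Pb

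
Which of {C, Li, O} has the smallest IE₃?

Consider each +2 ion: C²⁺ still has 2 valence electrons; Li²⁺ is already 1 electron into the core; O²⁺ still has 4 valence electrons.
Core electrons are held far more tightly than valence electrons, so Li tops the IE_3 order.
Valence configurations: C²⁺ [He]2s², O²⁺ [He]2s²2p².
Tabulated IE_3 (kJ/mol): C 4620, Li 11815, O 5300.
Overall IE_3 order: C < O < Li.

C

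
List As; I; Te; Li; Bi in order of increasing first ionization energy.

Li is in period 2, group 1; As is in period 4, group 15; Te is in period 5, group 16; I is in period 5, group 17; Bi is in period 6, group 15.
IE₁ increases left→right with effective nuclear charge and decreases top→bottom as the valence shell moves farther out.
Here both period and group differ, so the two effects have to be weighed against each other.
Bi > Li: period and group pull opposite ways; the across-period shift dominates (703 vs 520 kJ/mol).
Te > Bi: both effects reinforce here, so Te is clearly the higher of the two.
As > Te: the two effects oppose for this pair; the down-group effect wins (947 vs 869 kJ/mol).
I > As: the two effects oppose for this pair; the across-period effect wins (1008 vs 947 kJ/mol).
Tabulated first ionization energy (kJ/mol): Li 520, As 947, Te 869, I 1008, Bi 703.
So from lowest to highest: Li < Bi < Te < As < I.

Li, Bi, Te, As, I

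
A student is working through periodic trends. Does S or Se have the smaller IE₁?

IE₁ increases left→right with effective nuclear charge and decreases top→bottom as the valence shell moves farther out.
All are in group 16, so first ionization energy increases up the group.
So Se has the smaller IE₁ (Se < S).

Se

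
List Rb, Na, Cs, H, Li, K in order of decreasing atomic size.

Cs > Rb > K > Na > Li > H

H is in period 1, group 1; Li is in period 2, group 1; Na is in period 3, group 1; K is in period 4, group 1; Rb is in period 5, group 1; Cs is in period 6, group 1.
Atomic radius shrinks across a period as nuclear charge pulls the same shell inward, and grows down a group as new shells are added.
All are in group 1, so atomic radius increases down the group.
So from largest to smallest: Cs > Rb > K > Na > Li > H.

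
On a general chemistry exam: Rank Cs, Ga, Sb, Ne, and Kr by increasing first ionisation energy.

First ionization energy rises across a period (greater Z_eff holds electrons more tightly) and falls down a group (valence electrons are farther from the nucleus).
These span different periods and groups, so the two trends combine.
Ga > Cs: relative to Cs, both the across-period and down-group shifts push Ga's first ionization energy up.
Sb > Ga: period and group pull opposite ways; the across-period shift dominates (831 vs 579 kJ/mol).
Kr > Sb: both effects reinforce here, so Kr is clearly the higher of the two.
Ne > Kr: Ne sits above Kr in group 18, so the down-group effect alone puts Ne higher.
Approximate values (kJ/mol): Ne 2081, Ga 579, Kr 1351, Sb 831, Cs 376.
So from lowest to highest: Cs < Ga < Sb < Kr < Ne.

Cs < Ga < Sb < Kr < Ne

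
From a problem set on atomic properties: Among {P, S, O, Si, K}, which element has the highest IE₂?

O

The second ionization energy removes an electron from the +1 ion. For each element: P⁺ still has 4 valence electrons; S⁺ still has 5 valence electrons; O⁺ still has 5 valence electrons; Si⁺ still has 3 valence electrons; K⁺ is the bare [Ar] core.
Usually core removal costs more than valence removal, but here the competition is close: a tightly held n=2 valence electron can cost more to remove than an n=3 core electron, so the actual values have to decide it.
Valence configurations: P⁺ [Ne]3s²3p², S⁺ [Ne]3s²3p³, O⁺ [He]2s²2p³, Si⁺ [Ne]3s²3p¹.
Tabulated IE_2 (kJ/mol): P 1907, S 2252, O 3388, Si 1577, K 3052.
Hence IE_2: Si < P < S < K < O.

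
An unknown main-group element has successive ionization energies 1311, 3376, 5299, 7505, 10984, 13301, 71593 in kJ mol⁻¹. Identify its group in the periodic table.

Look for the largest jump between consecutive ionization energies: IE7/IE6 ≈ 5.4, far larger than any earlier ratio.
That jump marks the point where a core electron is being removed. So the atom has 6 valence electrons.
A main-group element with 6 valence electrons is in group 16.

Group 16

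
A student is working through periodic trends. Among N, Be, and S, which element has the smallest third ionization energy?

IE_3 is the cost of taking one more electron from the +2 cation: N²⁺ still has 3 valence electrons; Be²⁺ is the bare [He] core; S²⁺ still has 4 valence electrons.
Breaking into a closed-shell core is much more expensive than removing a leftover valence electron — Be has the largest IE_3 here.
Valence configurations: N²⁺ [He]2s²2p¹, S²⁺ [Ne]3s²3p².
The numbers (kJ/mol): N 4578, Be 14849, S 3357.
Hence IE_3: S < N < Be.

S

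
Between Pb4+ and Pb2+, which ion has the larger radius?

Both ions have Z = 82 protons, but Pb4+ has lost more electrons, so its remaining electrons feel a larger effective nuclear charge per electron and are pulled in more tightly.
Higher positive charge → smaller ion, so Pb2+ > Pb4+.

Pb2+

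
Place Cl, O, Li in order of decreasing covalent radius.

Li > Cl > O

Li is in period 2, group 1; O is in period 2, group 16; Cl is in period 3, group 17.
Across a period the added protons contract the valence shell; down a group each new principal shell makes the atom larger.
Here both period and group differ, so the two effects have to be weighed against each other.
Cl > O: the two effects oppose for this pair; the down-group effect wins (99 vs 63 pm).
Li > Cl: the two effects oppose for this pair; the across-period effect wins (133 vs 99 pm).
For reference (pm): Li 133, O 63, Cl 99.
So from largest to smallest: Li > Cl > O.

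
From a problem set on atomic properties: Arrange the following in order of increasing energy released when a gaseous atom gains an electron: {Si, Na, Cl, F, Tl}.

Adding an electron releases more energy for atoms nearer the top right (short of the noble gases).
Neither a single period nor a single group — weigh both effects.
Na > Tl: period and group pull opposite ways; the down-group shift dominates (53 vs 19 kJ/mol).
Si > Na: Si lies to the right of Na in period 3, so the across-period effect alone puts Si higher.
F > Si: relative to Si, both the across-period and down-group shifts push F's electron affinity up.
Cl > F: this pair runs against the simple trend — see the exception note.
Note the exception: Cl has a higher electron affinity than F, contrary to the simple trend — F's small 2p subshell makes the incoming electron feel strong e⁻–e⁻ repulsion, so Cl actually releases more energy on gaining an electron.
Tabulated electron affinity (kJ/mol): F 328, Na 53, Si 134, Cl 349, Tl 19.
So from lowest to highest: Tl < Na < Si < F < Cl.

Tl < Na < Si < F < Cl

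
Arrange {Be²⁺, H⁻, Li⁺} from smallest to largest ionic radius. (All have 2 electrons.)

All of these have 2 electrons, so size is governed by nuclear charge alone: the more protons, the stronger the pull on the same electron cloud, and the smaller the ion.
Nuclear charges: Be²⁺ (Z=4), Li⁺ (Z=3), H⁻ (Z=1).
Smallest to largest: Be²⁺ < Li⁺ < H⁻.

Be²⁺, Li⁺, H⁻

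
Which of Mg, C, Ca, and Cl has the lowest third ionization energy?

Cl

IE_3 is the cost of taking one more electron from the +2 cation: Mg²⁺ is the bare [Ne] core; C²⁺ still has 2 valence electrons; Ca²⁺ is the bare [Ar] core; Cl²⁺ still has 5 valence electrons.
Breaking into a closed-shell core is much more expensive than removing a leftover valence electron — Ca and Mg have the largest IE_3 here.
Valence configurations: C²⁺ [He]2s², Cl²⁺ [Ne]3s²3p³.
Approximate IE_3 values (kJ/mol): Mg 7733, C 4620, Ca 4912, Cl 3822.
Hence IE_3: Cl < C < Ca < Mg.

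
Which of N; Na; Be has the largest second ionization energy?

After 1 electron has been removed, what remains? N⁺ still has 4 valence electrons; Na⁺ is the bare [Ne] core; Be⁺ still has 1 valence electron.
Pulling an electron out of a noble-gas core costs far more than removing a remaining valence electron, so Na sits at the high end of IE_2.
Valence configurations: N⁺ [He]2s²2p², Be⁺ [He]2s¹.
The numbers (kJ/mol): N 2856, Na 4562, Be 1757.
Putting it together, IE_2: Be < N < Na.

Na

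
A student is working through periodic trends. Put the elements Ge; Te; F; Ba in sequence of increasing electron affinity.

Atoms with high Z_eff and room in the valence shell (especially the halogens) have the most exothermic electron affinities.
Here both period and group differ, so the two effects have to be weighed against each other.
Ge > Ba: relative to Ba, both the across-period and down-group shifts push Ge's electron affinity up.
Te > Ge: the two effects oppose for this pair; the across-period effect wins (190 vs 119 kJ/mol).
F > Te: both effects reinforce here, so F is clearly the higher of the two.
For reference (kJ/mol): F 328, Ge 119, Te 190, Ba 14.
So from lowest to highest: Ba < Ge < Te < F.

Ba < Ge < Te < F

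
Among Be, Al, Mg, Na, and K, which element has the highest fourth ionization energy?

The fourth ionization energy removes an electron from the +3 ion. For each element: Be³⁺ is already 1 electron into the core; Al³⁺ is the bare [Ne] core; Mg³⁺ is already 1 electron into the core; Na³⁺ is already 2 electrons into the core; K³⁺ is already 2 electrons into the core.
All of these are removing an electron from a noble-gas core or deeper; the smaller core (lower principal quantum number) is held far more tightly, and within a period the higher nuclear charge binds the same core more tightly.
The numbers (kJ/mol): Be 21007, Al 11577, Mg 10543, Na 9543, K 5877.
Overall IE_4 order: K < Na < Mg < Al < Be.

Be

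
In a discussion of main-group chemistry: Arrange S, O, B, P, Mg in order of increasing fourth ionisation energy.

The fourth ionization energy removes an electron from the +3 ion. For each element: S³⁺ still has 3 valence electrons; O³⁺ still has 3 valence electrons; B³⁺ is the bare [He] core; P³⁺ still has 2 valence electrons; Mg³⁺ is already 1 electron into the core.
Core electrons are held far more tightly than valence electrons, so Mg and B top the IE_4 order.
Valence configurations: S³⁺ [Ne]3s²3p¹, O³⁺ [He]2s²2p¹, P³⁺ [Ne]3s².
S³⁺ loses a lone 3p electron whereas P³⁺ must break into a filled 3s² pair, so IE_4(P) > IE_4(S) even though S has the higher nuclear charge.
The numbers (kJ/mol): S 4556, O 7469, B 25026, P 4964, Mg 10543.
So the fourth ionization energies run S < P < O < Mg < B.

S < P < O < Mg < B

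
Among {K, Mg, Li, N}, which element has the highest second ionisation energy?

Li

IE_2 is the cost of taking one more electron from the +1 cation: K⁺ is the bare [Ar] core; Mg⁺ still has 1 valence electron; Li⁺ is the bare [He] core; N⁺ still has 4 valence electrons.
Pulling an electron out of a noble-gas core costs far more than removing a remaining valence electron, so K and Li sit at the high end of IE_2.
Valence configurations: Mg⁺ [Ne]3s¹, N⁺ [He]2s²2p².
Tabulated IE_2 (kJ/mol): K 3052, Mg 1451, Li 7298, N 2856.
Putting it together, IE_2: Mg < N < K < Li.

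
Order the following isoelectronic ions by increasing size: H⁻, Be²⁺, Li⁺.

All of these have 2 electrons, so size is governed by nuclear charge alone: the more protons, the stronger the pull on the same electron cloud, and the smaller the ion.
Nuclear charges: Be²⁺ (Z=4), Li⁺ (Z=3), H⁻ (Z=1).
Smallest to largest: Be²⁺ < Li⁺ < H⁻.

Be²⁺ < Li⁺ < H⁻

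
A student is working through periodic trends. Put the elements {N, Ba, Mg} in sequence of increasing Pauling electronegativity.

N is in period 2, group 15; Mg is in period 3, group 2; Ba is in period 6, group 2.
Electronegativity increases across a period and decreases down a group, tracking effective nuclear charge and atomic size.
These span different periods and groups, so the two trends combine.
Mg > Ba: Mg sits above Ba in group 2, so the down-group effect alone puts Mg higher.
N > Mg: both effects reinforce here, so N is clearly the higher of the two.
For reference (Pauling): N 3.04, Mg 1.31, Ba 0.89.
So from lowest to highest: Ba < Mg < N.

Ba < Mg < N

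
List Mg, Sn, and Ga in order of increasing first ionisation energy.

Ga < Sn < Mg

Mg is in period 3, group 2; Ga is in period 4, group 13; Sn is in period 5, group 14.
IE₁ increases left→right with effective nuclear charge and decreases top→bottom as the valence shell moves farther out.
A diagonal step moves right (one effect) and down (the opposite effect) at once.
Sn > Ga: period and group pull opposite ways; the across-period shift dominates (709 vs 579 kJ/mol).
Mg > Sn: the two effects oppose for this pair; the down-group effect wins (738 vs 709 kJ/mol).
For reference (kJ/mol): Mg 738, Ga 579, Sn 709.
So from lowest to highest: Ga < Sn < Mg.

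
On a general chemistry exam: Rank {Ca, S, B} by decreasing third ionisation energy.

Consider each +2 ion: Ca²⁺ is the bare [Ar] core; S²⁺ still has 4 valence electrons; B²⁺ still has 1 valence electron.
Pulling an electron out of a noble-gas core costs far more than removing a remaining valence electron, so Ca sits at the high end of IE_3.
Valence configurations: S²⁺ [Ne]3s²3p², B²⁺ [He]2s¹.
Tabulated IE_3 (kJ/mol): Ca 4912, S 3357, B 3660.
So the third ionization energies run S < B < Ca.

Ca > B > S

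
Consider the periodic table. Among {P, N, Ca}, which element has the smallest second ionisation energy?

Ca

The second ionization energy removes an electron from the +1 ion. For each element: P⁺ still has 4 valence electrons; N⁺ still has 4 valence electrons; Ca⁺ still has 1 valence electron.
All are still removing valence electrons, so compare the +1 ions as you would atoms: IE_2 generally rises across a period (higher Z_eff) and falls down a group (larger shell), subject to the usual subshell exceptions.
Valence configurations: P⁺ [Ne]3s²3p², N⁺ [He]2s²2p², Ca⁺ [Ar]4s¹.
The numbers (kJ/mol): P 1907, N 2856, Ca 1145.
So the second ionization energies run Ca < P < N.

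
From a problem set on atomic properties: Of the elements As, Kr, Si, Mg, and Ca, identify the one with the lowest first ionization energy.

Ca

Mg is in period 3, group 2; Si is in period 3, group 14; Ca is in period 4, group 2; As is in period 4, group 15; Kr is in period 4, group 18.
IE₁ increases left→right with effective nuclear charge and decreases top→bottom as the valence shell moves farther out.
Neither a single period nor a single group — weigh both effects.
Mg > Ca: Mg sits above Ca in group 2, so the down-group effect alone puts Mg higher.
Si > Mg: both are in period 3; the period trend gives Si the larger value.
As > Si: the two effects oppose for this pair; the across-period effect wins (947 vs 786 kJ/mol).
Kr > As: both are in period 4; the period trend gives Kr the larger value.
Approximate values (kJ/mol): Mg 738, Si 786, Ca 590, As 947, Kr 1351.
The lowest first ionization energy among these belongs to Ca.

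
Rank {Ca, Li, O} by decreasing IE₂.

Li > O > Ca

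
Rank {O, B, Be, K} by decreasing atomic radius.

Atomic radius shrinks across a period as nuclear charge pulls the same shell inward, and grows down a group as new shells are added.
Here both period and group differ, so the two effects have to be weighed against each other.
B > O: B lies to the left of O in period 2, so the across-period effect alone puts B larger.
Be > B: Be lies to the left of B in period 2, so the across-period effect alone puts Be larger.
K > Be: both effects reinforce here, so K is clearly the larger of the two.
Tabulated atomic radius (pm): Be 102, B 85, O 63, K 196.
So from largest to smallest: K > Be > B > O.

K, Be, B, O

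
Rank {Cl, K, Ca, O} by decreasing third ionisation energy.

IE_3 is the cost of taking one more electron from the +2 cation: Cl²⁺ still has 5 valence electrons; K²⁺ is already 1 electron into the core; Ca²⁺ is the bare [Ar] core; O²⁺ still has 4 valence electrons.
Usually core removal costs more than valence removal, but here the competition is close: a tightly held n=2 valence electron can cost more to remove than an n=3 core electron, so the actual values have to decide it.
Valence configurations: Cl²⁺ [Ne]3s²3p³, O²⁺ [He]2s²2p².
The numbers (kJ/mol): Cl 3822, K 4420, Ca 4912, O 5300.
So the third ionization energies run Cl < K < Ca < O.

O > Ca > K > Cl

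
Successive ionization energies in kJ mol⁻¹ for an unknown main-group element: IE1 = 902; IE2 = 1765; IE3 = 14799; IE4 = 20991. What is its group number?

Look for the largest jump between consecutive ionization energies: IE3/IE2 ≈ 8.4, far larger than any earlier ratio.
That jump marks the point where a core electron is being removed. So the atom has 2 valence electrons.
A main-group element with 2 valence electrons is in group 2.

Group 2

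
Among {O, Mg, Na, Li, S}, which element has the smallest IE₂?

Consider each +1 ion: O⁺ still has 5 valence electrons; Mg⁺ still has 1 valence electron; Na⁺ is the bare [Ne] core; Li⁺ is the bare [He] core; S⁺ still has 5 valence electrons.
Pulling an electron out of a noble-gas core costs far more than removing a remaining valence electron, so Na and Li sit at the high end of IE_2.
Valence configurations: O⁺ [He]2s²2p³, Mg⁺ [Ne]3s¹, S⁺ [Ne]3s²3p³.
Tabulated IE_2 (kJ/mol): O 3388, Mg 1451, Na 4562, Li 7298, S 2252.
Putting it together, IE_2: Mg < S < O < Na < Li.

Mg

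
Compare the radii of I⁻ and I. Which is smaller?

I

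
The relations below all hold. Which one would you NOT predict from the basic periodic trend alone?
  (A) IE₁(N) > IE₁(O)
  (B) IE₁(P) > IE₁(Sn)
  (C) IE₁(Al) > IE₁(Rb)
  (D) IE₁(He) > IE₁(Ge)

The general trend: IE₁ increases across a period and decreases down a group.
(A) N (period 2, group 15) vs O (period 2, group 16): the stated order contradicts the simple trend.
(B) P (period 3, group 15) vs Sn (period 5, group 14): the stated order agrees with the simple trend.
(C) Al (period 3, group 13) vs Rb (period 5, group 1): the stated order agrees with the simple trend.
(D) He (period 1, group 18) vs Ge (period 4, group 14): the stated order agrees with the simple trend.
The exception is (A): pairing an electron in O's 2p⁴ costs repulsion energy, so O ionizes more easily than half-filled N (2p³).

(A)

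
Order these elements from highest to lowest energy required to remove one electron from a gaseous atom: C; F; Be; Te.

F, C, Be, Te

Be is in period 2, group 2; C is in period 2, group 14; F is in period 2, group 17; Te is in period 5, group 16.
First ionization energy rises across a period (greater Z_eff holds electrons more tightly) and falls down a group (valence electrons are farther from the nucleus).
These span different periods and groups, so the two trends combine.
Be > Te: period and group pull opposite ways; the down-group shift dominates (900 vs 869 kJ/mol).
C > Be: C lies to the right of Be in period 2, so the across-period effect alone puts C higher.
F > C: both are in period 2; the period trend gives F the larger value.
For reference (kJ/mol): Be 900, C 1086, F 1681, Te 869.
So from highest to lowest: F > C > Be > Te.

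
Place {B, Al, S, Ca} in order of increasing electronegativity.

Atoms toward the upper right of the periodic table pull bonding electrons most strongly.
These span different periods and groups, so the two trends combine.
Al > Ca: both effects reinforce here, so Al is clearly the higher of the two.
B > Al: they share group 13; the group trend gives B the larger value.
S > B: the two effects oppose for this pair; the across-period effect wins (2.58 vs 2.04).
Tabulated electronegativity (Pauling): B 2.04, Al 1.61, S 2.58, Ca 1.00.
So from lowest to highest: Ca < Al < B < S.

Ca < Al < B < S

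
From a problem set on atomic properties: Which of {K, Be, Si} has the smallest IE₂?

After 1 electron has been removed, what remains? K⁺ is the bare [Ar] core; Be⁺ still has 1 valence electron; Si⁺ still has 3 valence electrons.
Pulling an electron out of a noble-gas core costs far more than removing a remaining valence electron, so K sits at the high end of IE_2.
Valence configurations: Be⁺ [He]2s¹, Si⁺ [Ne]3s²3p¹.
The numbers (kJ/mol): K 3052, Be 1757, Si 1577.
Putting it together, IE_2: Si < Be < K.

Si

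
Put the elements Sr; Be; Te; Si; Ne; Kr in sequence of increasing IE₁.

Removing the outermost electron gets harder across a period and easier down a group.
These span different periods and groups, so the two trends combine.
Si > Sr: both effects reinforce here, so Si is clearly the higher of the two.
Te > Si: the two effects oppose for this pair; the across-period effect wins (869 vs 786 kJ/mol).
Be > Te: the two effects oppose for this pair; the down-group effect wins (900 vs 869 kJ/mol).
Kr > Be: period and group pull opposite ways; the across-period shift dominates (1351 vs 900 kJ/mol).
Ne > Kr: they share group 18; the group trend gives Ne the larger value.
Tabulated first ionization energy (kJ/mol): Be 900, Ne 2081, Si 786, Kr 1351, Sr 550, Te 869.
So from lowest to highest: Sr < Si < Te < Be < Kr < Ne.

Sr < Si < Te < Be < Kr < Ne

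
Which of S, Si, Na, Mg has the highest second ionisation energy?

Na

IE_2 is the cost of taking one more electron from the +1 cation: S⁺ still has 5 valence electrons; Si⁺ still has 3 valence electrons; Na⁺ is the bare [Ne] core; Mg⁺ still has 1 valence electron.
Pulling an electron out of a noble-gas core costs far more than removing a remaining valence electron, so Na sits at the high end of IE_2.
Valence configurations: S⁺ [Ne]3s²3p³, Si⁺ [Ne]3s²3p¹, Mg⁺ [Ne]3s¹.
The numbers (kJ/mol): S 2252, Si 1577, Na 4562, Mg 1451.
Overall IE_2 order: Mg < Si < S < Na.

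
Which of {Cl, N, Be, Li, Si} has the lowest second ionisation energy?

The second ionization energy removes an electron from the +1 ion. For each element: Cl⁺ still has 6 valence electrons; N⁺ still has 4 valence electrons; Be⁺ still has 1 valence electron; Li⁺ is the bare [He] core; Si⁺ still has 3 valence electrons.
Core electrons are held far more tightly than valence electrons, so Li tops the IE_2 order.
Valence configurations: Cl⁺ [Ne]3s²3p⁴, N⁺ [He]2s²2p², Be⁺ [He]2s¹, Si⁺ [Ne]3s²3p¹.
The numbers (kJ/mol): Cl 2298, N 2856, Be 1757, Li 7298, Si 1577.
Hence IE_2: Si < Be < Cl < N < Li.

Si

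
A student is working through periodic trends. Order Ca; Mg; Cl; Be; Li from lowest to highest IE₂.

Consider each +1 ion: Ca⁺ still has 1 valence electron; Mg⁺ still has 1 valence electron; Cl⁺ still has 6 valence electrons; Be⁺ still has 1 valence electron; Li⁺ is the bare [He] core.
Pulling an electron out of a noble-gas core costs far more than removing a remaining valence electron, so Li sits at the high end of IE_2.
Valence configurations: Ca⁺ [Ar]4s¹, Mg⁺ [Ne]3s¹, Cl⁺ [Ne]3s²3p⁴, Be⁺ [He]2s¹.
Approximate IE_2 values (kJ/mol): Ca 1145, Mg 1451, Cl 2298, Be 1757, Li 7298.
Hence IE_2: Ca < Mg < Be < Cl < Li.

Ca < Mg < Be < Cl < Li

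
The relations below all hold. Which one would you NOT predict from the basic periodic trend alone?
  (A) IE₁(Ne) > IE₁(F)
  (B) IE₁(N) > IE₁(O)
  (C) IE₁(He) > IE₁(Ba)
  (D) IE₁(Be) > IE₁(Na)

The general trend: IE₁ increases across a period and decreases down a group.
(A) Ne (period 2, group 18) vs F (period 2, group 17): the stated order agrees with the simple trend.
(B) N (period 2, group 15) vs O (period 2, group 16): the stated order contradicts the simple trend.
(C) He (period 1, group 18) vs Ba (period 6, group 2): the stated order agrees with the simple trend.
(D) Be (period 2, group 2) vs Na (period 3, group 1): the stated order agrees with the simple trend.
The exception is (B): pairing an electron in O's 2p⁴ costs repulsion energy, so O ionizes more easily than half-filled N (2p³).

(B)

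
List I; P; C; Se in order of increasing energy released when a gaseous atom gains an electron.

C is in period 2, group 14; P is in period 3, group 15; Se is in period 4, group 16; I is in period 5, group 17.
EA tends to increase across a period and decrease down a group, though the pattern is less regular than for IE or radius.
These sit on a diagonal, where the across-period and down-group effects partly cancel.
C > P: the two effects oppose for this pair; the down-group effect wins (122 vs 72 kJ/mol).
Se > C: the two effects oppose for this pair; the across-period effect wins (195 vs 122 kJ/mol).
I > Se: period and group pull opposite ways; the across-period shift dominates (295 vs 195 kJ/mol).
Approximate values (kJ/mol): C 122, P 72, Se 195, I 295.
So from lowest to highest: P < C < Se < I.

P < C < Se < I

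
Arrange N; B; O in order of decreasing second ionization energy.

IE_2 is the cost of taking one more electron from the +1 cation: N⁺ still has 4 valence electrons; B⁺ still has 2 valence electrons; O⁺ still has 5 valence electrons.
All are still removing valence electrons, so compare the +1 ions as you would atoms: IE_2 generally rises across a period (higher Z_eff) and falls down a group (larger shell), subject to the usual subshell exceptions.
Valence configurations: N⁺ [He]2s²2p², B⁺ [He]2s², O⁺ [He]2s²2p³.
Approximate IE_2 values (kJ/mol): N 2856, B 2427, O 3388.
So the second ionization energies run B < N < O.

O > N > B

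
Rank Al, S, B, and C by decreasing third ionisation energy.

C > B > S > Al

IE_3 is the cost of taking one more electron from the +2 cation: Al²⁺ still has 1 valence electron; S²⁺ still has 4 valence electrons; B²⁺ still has 1 valence electron; C²⁺ still has 2 valence electrons.
All are still removing valence electrons, so compare the +2 ions as you would atoms: IE_3 generally rises across a period (higher Z_eff) and falls down a group (larger shell), subject to the usual subshell exceptions.
Valence configurations: Al²⁺ [Ne]3s¹, S²⁺ [Ne]3s²3p², B²⁺ [He]2s¹, C²⁺ [He]2s².
Approximate IE_3 values (kJ/mol): Al 2745, S 3357, B 3660, C 4620.
Putting it together, IE_3: Al < S < B < C.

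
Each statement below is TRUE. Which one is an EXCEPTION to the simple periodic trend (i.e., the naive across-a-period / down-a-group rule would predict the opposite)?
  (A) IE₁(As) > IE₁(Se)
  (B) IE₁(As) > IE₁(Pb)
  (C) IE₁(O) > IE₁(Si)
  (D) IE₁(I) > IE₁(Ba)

(A)

The general trend: first ionization energy increases across a period and decreases down a group.
(A) As (period 4, group 15) vs Se (period 4, group 16): the stated order contradicts the simple trend.
(B) As (period 4, group 15) vs Pb (period 6, group 14): the stated order agrees with the simple trend.
(C) O (period 2, group 16) vs Si (period 3, group 14): the stated order agrees with the simple trend.
(D) I (period 5, group 17) vs Ba (period 6, group 2): the stated order agrees with the simple trend.
The exception is (A): Se (4p⁴) ionizes more easily than half-filled As (4p³).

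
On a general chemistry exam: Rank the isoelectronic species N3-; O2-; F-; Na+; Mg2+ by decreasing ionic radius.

N3- > O2- > F- > Na+ > Mg2+

All of these have 10 electrons, so size is governed by nuclear charge alone: the more protons, the stronger the pull on the same electron cloud, and the smaller the ion.
Nuclear charges: Mg2+ (Z=12), Na+ (Z=11), F- (Z=9), O2- (Z=8), N3- (Z=7).
Largest to smallest: N3- > O2- > F- > Na+ > Mg2+.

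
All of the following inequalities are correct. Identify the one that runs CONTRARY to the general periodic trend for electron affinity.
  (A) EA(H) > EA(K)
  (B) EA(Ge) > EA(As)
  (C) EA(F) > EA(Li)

The general trend: electron affinity increases across a period and decreases down a group.
(A) H (period 1, group 1) vs K (period 4, group 1): the stated order agrees with the simple trend.
(B) Ge (period 4, group 14) vs As (period 4, group 15): the stated order contradicts the simple trend.
(C) F (period 2, group 17) vs Li (period 2, group 1): the stated order agrees with the simple trend.
The exception is (B): adding an electron to As's half-filled 4p³ is unfavourable, so Ge (4p²) has the more exothermic EA.

(B)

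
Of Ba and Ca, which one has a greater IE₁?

Ca

Ca is in period 4, group 2; Ba is in period 6, group 2.
First ionization energy rises across a period (greater Z_eff holds electrons more tightly) and falls down a group (valence electrons are farther from the nucleus).
All are in group 2, so first ionization energy increases up the group.
So Ca has the greater IE₁ (Ca > Ba).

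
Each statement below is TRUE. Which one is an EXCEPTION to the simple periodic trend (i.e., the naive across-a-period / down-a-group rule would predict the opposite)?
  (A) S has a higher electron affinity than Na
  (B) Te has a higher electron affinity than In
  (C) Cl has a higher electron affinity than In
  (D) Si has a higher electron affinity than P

(D)

The general trend: electron affinity increases across a period and decreases down a group.
(A) S (period 3, group 16) vs Na (period 3, group 1): the stated order agrees with the simple trend.
(B) Te (period 5, group 16) vs In (period 5, group 13): the stated order agrees with the simple trend.
(C) Cl (period 3, group 17) vs In (period 5, group 13): the stated order agrees with the simple trend.
(D) Si (period 3, group 14) vs P (period 3, group 15): the stated order contradicts the simple trend.
The exception is (D): adding an electron to P's half-filled 3p³ is unfavourable, so Si (3p²) has the more exothermic EA.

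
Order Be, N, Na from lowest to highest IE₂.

Consider each +1 ion: Be⁺ still has 1 valence electron; N⁺ still has 4 valence electrons; Na⁺ is the bare [Ne] core.
Breaking into a closed-shell core is much more expensive than removing a leftover valence electron — Na has the largest IE_2 here.
Valence configurations: Be⁺ [He]2s¹, N⁺ [He]2s²2p².
Approximate IE_2 values (kJ/mol): Be 1757, N 2856, Na 4562.
Hence IE_2: Be < N < Na.

Be < N < Na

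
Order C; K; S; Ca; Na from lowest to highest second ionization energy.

IE_2 is the cost of taking one more electron from the +1 cation: C⁺ still has 3 valence electrons; K⁺ is the bare [Ar] core; S⁺ still has 5 valence electrons; Ca⁺ still has 1 valence electron; Na⁺ is the bare [Ne] core.
Core electrons are held far more tightly than valence electrons, so K and Na top the IE_2 order.
Valence configurations: C⁺ [He]2s²2p¹, S⁺ [Ne]3s²3p³, Ca⁺ [Ar]4s¹.
Approximate IE_2 values (kJ/mol): C 2353, K 3052, S 2252, Ca 1145, Na 4562.
Hence IE_2: Ca < S < C < K < Na.

Ca < S < C < K < Na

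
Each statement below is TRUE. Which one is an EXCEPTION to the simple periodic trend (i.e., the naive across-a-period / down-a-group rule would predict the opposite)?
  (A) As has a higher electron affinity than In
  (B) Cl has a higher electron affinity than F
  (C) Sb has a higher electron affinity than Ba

(B)

The general trend: electron affinity increases across a period and decreases down a group.
(A) As (period 4, group 15) vs In (period 5, group 13): the stated order agrees with the simple trend.
(B) Cl (period 3, group 17) vs F (period 2, group 17): the stated order contradicts the simple trend.
(C) Sb (period 5, group 15) vs Ba (period 6, group 2): the stated order agrees with the simple trend.
The exception is (B): F's small 2p subshell makes the incoming electron feel strong e⁻–e⁻ repulsion, so Cl actually releases more energy on gaining an electron.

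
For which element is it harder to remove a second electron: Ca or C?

C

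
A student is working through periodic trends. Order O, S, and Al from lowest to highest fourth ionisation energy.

IE_4 is the cost of taking one more electron from the +3 cation: O³⁺ still has 3 valence electrons; S³⁺ still has 3 valence electrons; Al³⁺ is the bare [Ne] core.
Pulling an electron out of a noble-gas core costs far more than removing a remaining valence electron, so Al sits at the high end of IE_4.
Valence configurations: O³⁺ [He]2s²2p¹, S³⁺ [Ne]3s²3p¹.
Approximate IE_4 values (kJ/mol): O 7469, S 4556, Al 11577.
Putting it together, IE_4: S < O < Al.

S, O, Al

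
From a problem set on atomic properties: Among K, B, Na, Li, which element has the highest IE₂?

Li

IE_2 is the cost of taking one more electron from the +1 cation: K⁺ is the bare [Ar] core; B⁺ still has 2 valence electrons; Na⁺ is the bare [Ne] core; Li⁺ is the bare [He] core.
Pulling an electron out of a noble-gas core costs far more than removing a remaining valence electron, so K, Na and Li sit at the high end of IE_2.
The numbers (kJ/mol): K 3052, B 2427, Na 4562, Li 7298.
So the second ionization energies run B < K < Na < Li.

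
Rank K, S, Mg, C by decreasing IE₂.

K > C > S > Mg

The second ionization energy removes an electron from the +1 ion. For each element: K⁺ is the bare [Ar] core; S⁺ still has 5 valence electrons; Mg⁺ still has 1 valence electron; C⁺ still has 3 valence electrons.
Pulling an electron out of a noble-gas core costs far more than removing a remaining valence electron, so K sits at the high end of IE_2.
Valence configurations: S⁺ [Ne]3s²3p³, Mg⁺ [Ne]3s¹, C⁺ [He]2s²2p¹.
Approximate IE_2 values (kJ/mol): K 3052, S 2252, Mg 1451, C 2353.
So the second ionization energies run Mg < S < C < K.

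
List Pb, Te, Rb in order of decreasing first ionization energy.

Rb is in period 5, group 1; Te is in period 5, group 16; Pb is in period 6, group 14.
Across a period the outer electron is held more tightly (higher IE₁); down a group it sits in a higher shell, more shielded, and comes off more easily.
Here both period and group differ, so the two effects have to be weighed against each other.
Pb > Rb: period and group pull opposite ways; the across-period shift dominates (716 vs 403 kJ/mol).
Te > Pb: both effects reinforce here, so Te is clearly the higher of the two.
Tabulated first ionization energy (kJ/mol): Rb 403, Te 869, Pb 716.
So from highest to lowest: Te > Pb > Rb.

Te > Pb > Rb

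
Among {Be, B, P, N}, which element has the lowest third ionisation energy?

P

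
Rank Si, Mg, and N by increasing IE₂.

Mg < Si < N

After 1 electron has been removed, what remains? Si⁺ still has 3 valence electrons; Mg⁺ still has 1 valence electron; N⁺ still has 4 valence electrons.
All are still removing valence electrons, so compare the +1 ions as you would atoms: IE_2 generally rises across a period (higher Z_eff) and falls down a group (larger shell), subject to the usual subshell exceptions.
Valence configurations: Si⁺ [Ne]3s²3p¹, Mg⁺ [Ne]3s¹, N⁺ [He]2s²2p².
Tabulated IE_2 (kJ/mol): Si 1577, Mg 1451, N 2856.
Overall IE_2 order: Mg < Si < N.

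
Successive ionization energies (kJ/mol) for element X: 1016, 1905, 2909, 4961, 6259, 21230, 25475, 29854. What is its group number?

Group 15

Look for the largest jump between consecutive ionization energies: IE6/IE5 ≈ 3.4, far larger than any earlier ratio.
That jump marks the point where a core electron is being removed. So the atom has 5 valence electrons.
A main-group element with 5 valence electrons is in group 15.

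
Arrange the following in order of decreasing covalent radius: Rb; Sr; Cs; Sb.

Cs > Rb > Sr > Sb

Rb is in period 5, group 1; Sr is in period 5, group 2; Sb is in period 5, group 15; Cs is in period 6, group 1.
Atomic radius shrinks across a period as nuclear charge pulls the same shell inward, and grows down a group as new shells are added.
Here both period and group differ, so the two effects have to be weighed against each other.
Sr > Sb: Sr lies to the left of Sb in period 5, so the across-period effect alone puts Sr larger.
Rb > Sr: both are in period 5; the period trend gives Rb the larger value.
Cs > Rb: they share group 1; the group trend gives Cs the larger value.
Tabulated atomic radius (pm): Rb 210, Sr 185, Sb 140, Cs 232.
So from largest to smallest: Cs > Rb > Sr > Sb.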